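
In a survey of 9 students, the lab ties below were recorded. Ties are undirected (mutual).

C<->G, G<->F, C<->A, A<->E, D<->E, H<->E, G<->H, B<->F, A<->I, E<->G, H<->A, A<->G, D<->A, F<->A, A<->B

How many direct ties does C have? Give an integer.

2

C is directly tied to A and G. That is 2 neighbors, so the degree of C is 2.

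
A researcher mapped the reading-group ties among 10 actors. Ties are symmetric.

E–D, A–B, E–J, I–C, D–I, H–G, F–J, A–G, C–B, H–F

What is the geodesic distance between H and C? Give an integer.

One shortest route is H – G – A – B – C, which uses 4 edges, and at distance 3 from H we only reach {B, E}, which does not include C. So d(H,C) = 4.

4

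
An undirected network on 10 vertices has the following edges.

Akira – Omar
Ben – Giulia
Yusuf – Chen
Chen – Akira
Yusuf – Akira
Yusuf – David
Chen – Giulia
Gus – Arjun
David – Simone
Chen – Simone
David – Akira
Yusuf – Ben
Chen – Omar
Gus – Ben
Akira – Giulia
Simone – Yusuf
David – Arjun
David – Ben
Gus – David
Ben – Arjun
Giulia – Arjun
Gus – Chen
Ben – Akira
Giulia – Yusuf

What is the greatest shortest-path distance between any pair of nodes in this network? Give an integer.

Eccentricity of each node (its greatest distance to any other): Akira:2, Arjun:3, Ben:2, Chen:2, David:2, Giulia:2, Gus:2, Omar:3, Simone:2, Yusuf:2.
The maximum eccentricity is 3, realized for instance by the pair Arjun–Omar via Arjun – Ben – Akira – Omar. So the diameter is 3.

3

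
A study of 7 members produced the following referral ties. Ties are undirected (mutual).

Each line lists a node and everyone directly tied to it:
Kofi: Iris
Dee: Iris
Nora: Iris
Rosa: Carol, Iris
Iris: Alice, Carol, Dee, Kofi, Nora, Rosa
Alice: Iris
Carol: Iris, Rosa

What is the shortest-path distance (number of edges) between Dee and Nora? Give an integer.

One shortest route is Dee – Iris – Nora, which uses 2 edges, and Dee and Nora are not directly tied, so nothing shorter exists. So d(Dee,Nora) = 2.

2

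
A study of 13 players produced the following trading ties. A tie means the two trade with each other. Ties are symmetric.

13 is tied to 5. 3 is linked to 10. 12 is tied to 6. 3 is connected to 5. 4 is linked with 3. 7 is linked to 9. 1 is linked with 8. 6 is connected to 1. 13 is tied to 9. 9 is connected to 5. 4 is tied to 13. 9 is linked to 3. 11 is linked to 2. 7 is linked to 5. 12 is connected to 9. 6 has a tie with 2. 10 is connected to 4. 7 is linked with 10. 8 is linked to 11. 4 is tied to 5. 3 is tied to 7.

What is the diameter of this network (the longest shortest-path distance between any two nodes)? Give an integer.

6

Eccentricity of each node (its greatest distance to any other): 1:5, 2:5, 3:5, 4:6, 5:5, 6:4, 7:5, 8:6, 9:4, 10:6, 11:6, 12:3, 13:5.
The maximum eccentricity is 6, realized for instance by the pair 11–10 via 11 – 2 – 6 – 12 – 9 – 3 – 10. So the diameter is 6.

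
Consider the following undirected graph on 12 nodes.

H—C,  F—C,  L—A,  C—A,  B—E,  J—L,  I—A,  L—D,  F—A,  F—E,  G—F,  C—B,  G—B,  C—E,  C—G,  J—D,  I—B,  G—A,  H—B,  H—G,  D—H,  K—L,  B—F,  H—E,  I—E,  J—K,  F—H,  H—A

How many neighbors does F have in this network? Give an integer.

F is directly tied to A, B, C, E, G, and H. That is 6 neighbors, so the degree of F is 6.

6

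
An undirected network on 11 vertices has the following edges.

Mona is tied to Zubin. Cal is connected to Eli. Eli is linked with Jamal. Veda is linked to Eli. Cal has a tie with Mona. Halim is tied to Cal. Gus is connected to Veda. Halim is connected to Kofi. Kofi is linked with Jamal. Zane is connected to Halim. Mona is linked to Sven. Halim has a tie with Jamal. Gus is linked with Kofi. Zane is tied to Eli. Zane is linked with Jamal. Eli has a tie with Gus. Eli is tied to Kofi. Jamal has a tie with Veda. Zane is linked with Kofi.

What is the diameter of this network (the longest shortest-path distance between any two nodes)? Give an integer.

Eccentricity of each node (its greatest distance to any other): Cal:2, Eli:3, Gus:4, Halim:3, Jamal:4, Kofi:4, Mona:3, Sven:4, Veda:4, Zane:4, Zubin:4.
The maximum eccentricity is 4, realized for instance by the pair Kofi–Zubin via Kofi – Halim – Cal – Mona – Zubin. So the diameter is 4.

4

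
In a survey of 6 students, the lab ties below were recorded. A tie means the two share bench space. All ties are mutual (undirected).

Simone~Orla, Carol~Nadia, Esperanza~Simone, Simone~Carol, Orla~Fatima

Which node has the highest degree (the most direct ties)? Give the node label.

Degrees — Carol:2, Esperanza:1, Fatima:1, Nadia:1, Orla:2, Simone:3.
The maximum is 3, attained only by Simone.

Simone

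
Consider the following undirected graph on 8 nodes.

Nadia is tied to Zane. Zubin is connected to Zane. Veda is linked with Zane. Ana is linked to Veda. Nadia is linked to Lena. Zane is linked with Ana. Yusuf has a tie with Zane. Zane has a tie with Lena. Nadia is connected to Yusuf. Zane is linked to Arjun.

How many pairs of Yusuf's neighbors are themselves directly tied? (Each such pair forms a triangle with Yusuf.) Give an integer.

1

Yusuf's neighbors: Nadia and Zane.
Neighbor pairs that are themselves tied: Yusuf–Nadia–Zane. Each forms one triangle with Yusuf, for 1 in total.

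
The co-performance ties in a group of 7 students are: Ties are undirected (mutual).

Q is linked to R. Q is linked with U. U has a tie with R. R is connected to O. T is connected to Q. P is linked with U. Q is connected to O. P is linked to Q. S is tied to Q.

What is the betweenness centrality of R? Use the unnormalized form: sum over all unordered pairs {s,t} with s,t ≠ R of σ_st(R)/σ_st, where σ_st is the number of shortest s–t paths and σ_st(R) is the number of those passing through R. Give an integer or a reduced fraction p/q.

Pairs whose geodesics pass through R — U–O: 1/2.
All other pairs contribute 0.
Summing the contributions gives betweenness(R) = 1/2.

1/2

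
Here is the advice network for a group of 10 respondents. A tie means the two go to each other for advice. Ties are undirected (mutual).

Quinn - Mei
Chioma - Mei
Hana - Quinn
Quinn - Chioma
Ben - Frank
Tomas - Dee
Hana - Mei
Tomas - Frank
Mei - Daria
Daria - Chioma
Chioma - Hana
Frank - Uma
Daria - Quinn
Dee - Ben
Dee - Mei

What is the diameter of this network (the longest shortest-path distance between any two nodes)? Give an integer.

Eccentricity of each node (its greatest distance to any other): Ben:3, Chioma:5, Daria:5, Dee:3, Frank:4, Hana:5, Mei:4, Quinn:5, Tomas:3, Uma:5.
The maximum eccentricity is 5, realized for instance by the pair Chioma–Uma via Chioma – Mei – Dee – Ben – Frank – Uma. So the diameter is 5.

5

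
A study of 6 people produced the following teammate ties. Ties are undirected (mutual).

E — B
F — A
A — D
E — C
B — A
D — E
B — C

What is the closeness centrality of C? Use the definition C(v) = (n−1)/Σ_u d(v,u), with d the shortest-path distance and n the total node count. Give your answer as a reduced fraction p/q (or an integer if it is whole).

Distances from C: A:2, B:1, D:2, E:1, F:3. Sum = 9.
n = 6, so closeness = 5/9.

5/9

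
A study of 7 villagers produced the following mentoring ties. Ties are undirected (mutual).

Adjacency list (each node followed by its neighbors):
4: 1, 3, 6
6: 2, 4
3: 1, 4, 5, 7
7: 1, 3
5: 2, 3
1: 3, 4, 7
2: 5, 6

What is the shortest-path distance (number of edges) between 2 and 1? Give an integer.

One shortest route is 2 – 6 – 4 – 1, which uses 3 edges, and at distance 2 from 2 we only reach {3, 4}, which does not include 1. So d(2,1) = 3.

3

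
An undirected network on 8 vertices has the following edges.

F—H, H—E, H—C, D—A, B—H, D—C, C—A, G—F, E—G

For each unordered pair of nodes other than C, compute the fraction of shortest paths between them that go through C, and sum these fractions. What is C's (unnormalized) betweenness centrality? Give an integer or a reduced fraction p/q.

10

Pairs whose geodesics pass through C — G–D: 2/2; G–A: 2/2; D–B: 1; D–H: 1; D–E: 1; D–F: 1; B–A: 1; A–H: 1; A–E: 1; A–F: 1.
All other pairs contribute 0.
Summing the contributions gives betweenness(C) = 10.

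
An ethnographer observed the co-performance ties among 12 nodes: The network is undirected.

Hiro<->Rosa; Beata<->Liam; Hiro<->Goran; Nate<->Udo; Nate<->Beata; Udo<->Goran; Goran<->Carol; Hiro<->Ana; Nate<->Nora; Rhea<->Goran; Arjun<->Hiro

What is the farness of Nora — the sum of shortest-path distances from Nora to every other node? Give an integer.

38

Distances from Nora: Ana:5, Arjun:5, Beata:2, Carol:4, Goran:3, Hiro:4, Liam:3, Nate:1, Rhea:4, Rosa:5, Udo:2.
Sum = 5 + 5 + 2 + 4 + 3 + 4 + 3 + 1 + 4 + 5 + 2 = 38.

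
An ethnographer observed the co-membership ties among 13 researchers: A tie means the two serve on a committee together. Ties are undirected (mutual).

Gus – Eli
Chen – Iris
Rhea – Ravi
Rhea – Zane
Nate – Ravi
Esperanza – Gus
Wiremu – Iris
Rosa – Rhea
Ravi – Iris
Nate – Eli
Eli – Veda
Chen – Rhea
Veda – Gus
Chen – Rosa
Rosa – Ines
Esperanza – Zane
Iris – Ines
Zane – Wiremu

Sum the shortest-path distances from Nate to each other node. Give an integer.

28

Distances from Nate: Chen:3, Eli:1, Esperanza:3, Gus:2, Ines:3, Iris:2, Ravi:1, Rhea:2, Rosa:3, Veda:2, Wiremu:3, Zane:3.
Sum = 3 + 1 + 3 + 2 + 3 + 2 + 1 + 2 + 3 + 2 + 3 + 3 = 28.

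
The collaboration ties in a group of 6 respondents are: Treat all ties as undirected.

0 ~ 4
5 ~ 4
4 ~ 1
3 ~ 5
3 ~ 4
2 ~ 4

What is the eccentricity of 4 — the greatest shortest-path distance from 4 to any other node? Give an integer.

Distances from 4: 0:1, 1:1, 2:1, 3:1, 5:1.
The largest is 1 (to 0, 2, 1, 5, and 3), so the eccentricity of 4 is 1.

1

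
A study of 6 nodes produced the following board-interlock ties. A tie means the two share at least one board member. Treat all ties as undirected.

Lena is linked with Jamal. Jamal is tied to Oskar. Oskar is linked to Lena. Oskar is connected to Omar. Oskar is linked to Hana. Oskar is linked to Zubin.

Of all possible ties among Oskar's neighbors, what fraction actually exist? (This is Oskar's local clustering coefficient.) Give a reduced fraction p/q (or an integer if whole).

Oskar's neighbors: Hana, Jamal, Lena, Omar, and Zubin (k = 5).
Possible neighbor pairs: C(5,2) = 10. Edges among them: Jamal–Lena → e = 1.
Clustering(Oskar) = 1/10.

1/10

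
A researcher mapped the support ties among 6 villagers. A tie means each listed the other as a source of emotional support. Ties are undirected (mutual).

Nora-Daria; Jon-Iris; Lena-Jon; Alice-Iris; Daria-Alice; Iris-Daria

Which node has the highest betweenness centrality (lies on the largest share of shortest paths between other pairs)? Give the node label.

Iris

Unnormalized betweenness of each node: Alice:0, Daria:4, Iris:6, Jon:4, Lena:0, Nora:0.
Iris has the largest value, 6, making it the main broker — the node through which the most shortest paths run.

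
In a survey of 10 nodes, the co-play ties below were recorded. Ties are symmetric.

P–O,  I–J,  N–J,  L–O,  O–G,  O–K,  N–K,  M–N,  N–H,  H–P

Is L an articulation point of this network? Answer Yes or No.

Even without L, every remaining node can still reach every other (the residual graph is connected), so L is not a cut vertex.

No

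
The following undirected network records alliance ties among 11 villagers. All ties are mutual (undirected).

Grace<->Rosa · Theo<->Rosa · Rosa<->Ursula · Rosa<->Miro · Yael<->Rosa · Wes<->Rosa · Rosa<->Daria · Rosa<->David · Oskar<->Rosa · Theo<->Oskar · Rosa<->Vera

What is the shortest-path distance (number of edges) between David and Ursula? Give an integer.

One shortest route is David – Rosa – Ursula, which uses 2 edges, and David and Ursula are not directly tied, so nothing shorter exists. So d(David,Ursula) = 2.

2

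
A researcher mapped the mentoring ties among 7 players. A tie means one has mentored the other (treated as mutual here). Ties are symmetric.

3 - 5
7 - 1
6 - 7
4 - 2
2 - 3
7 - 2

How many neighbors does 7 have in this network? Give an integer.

7 is directly tied to 1, 2, and 6. That is 3 neighbors, so the degree of 7 is 3.

3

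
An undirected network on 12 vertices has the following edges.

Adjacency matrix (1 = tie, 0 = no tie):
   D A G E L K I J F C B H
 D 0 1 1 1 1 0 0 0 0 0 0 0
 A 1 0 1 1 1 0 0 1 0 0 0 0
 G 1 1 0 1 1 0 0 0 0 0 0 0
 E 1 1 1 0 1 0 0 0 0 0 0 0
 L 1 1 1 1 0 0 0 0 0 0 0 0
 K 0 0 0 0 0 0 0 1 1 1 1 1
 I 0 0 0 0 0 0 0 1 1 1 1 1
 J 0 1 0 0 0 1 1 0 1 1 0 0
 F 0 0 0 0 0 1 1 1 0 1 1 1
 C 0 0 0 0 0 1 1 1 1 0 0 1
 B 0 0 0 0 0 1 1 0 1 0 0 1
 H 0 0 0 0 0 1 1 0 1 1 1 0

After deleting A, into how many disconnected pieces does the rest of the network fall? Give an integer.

Without A, the remaining ties split the others into: {D, E, G, L}; {B, C, F, H, I, J, K}.
That's 2 separate components.

2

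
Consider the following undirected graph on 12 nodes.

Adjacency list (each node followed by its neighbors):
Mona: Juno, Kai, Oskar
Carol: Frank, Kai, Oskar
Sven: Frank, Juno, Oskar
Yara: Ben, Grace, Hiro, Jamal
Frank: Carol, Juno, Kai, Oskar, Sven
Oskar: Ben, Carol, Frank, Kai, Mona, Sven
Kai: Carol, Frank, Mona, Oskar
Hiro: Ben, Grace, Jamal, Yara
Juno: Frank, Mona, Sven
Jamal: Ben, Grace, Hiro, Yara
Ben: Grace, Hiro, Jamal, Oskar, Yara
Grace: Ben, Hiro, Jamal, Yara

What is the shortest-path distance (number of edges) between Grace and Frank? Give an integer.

3

One shortest route is Grace – Ben – Oskar – Frank, which uses 3 edges, and at distance 2 from Grace we only reach {Oskar}, which does not include Frank. So d(Grace,Frank) = 3.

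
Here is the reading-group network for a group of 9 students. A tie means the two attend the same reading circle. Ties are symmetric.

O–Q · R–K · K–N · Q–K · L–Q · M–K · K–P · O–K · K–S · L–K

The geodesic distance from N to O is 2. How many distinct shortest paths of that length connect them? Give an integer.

The shortest distance is 2, and the only length-2 path is N–K–O. So there is exactly 1 shortest path.

1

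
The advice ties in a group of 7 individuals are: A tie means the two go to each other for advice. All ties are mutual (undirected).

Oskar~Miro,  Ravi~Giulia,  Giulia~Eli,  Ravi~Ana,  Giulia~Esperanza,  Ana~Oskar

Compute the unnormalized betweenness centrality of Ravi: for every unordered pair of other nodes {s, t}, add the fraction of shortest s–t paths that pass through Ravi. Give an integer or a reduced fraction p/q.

9

Pairs whose geodesics pass through Ravi — Esperanza–Ana: 1; Esperanza–Oskar: 1; Esperanza–Miro: 1; Giulia–Ana: 1; Giulia–Oskar: 1; Giulia–Miro: 1; Ana–Eli: 1; Oskar–Eli: 1; Miro–Eli: 1.
All other pairs contribute 0.
Summing the contributions gives betweenness(Ravi) = 9.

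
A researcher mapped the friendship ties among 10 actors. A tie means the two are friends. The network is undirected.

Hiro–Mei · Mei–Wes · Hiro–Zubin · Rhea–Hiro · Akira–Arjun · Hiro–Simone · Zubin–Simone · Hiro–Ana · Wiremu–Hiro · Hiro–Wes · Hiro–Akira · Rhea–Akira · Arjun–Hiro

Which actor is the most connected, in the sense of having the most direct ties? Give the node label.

Hiro

Degrees — Akira:3, Ana:1, Arjun:2, Hiro:9, Mei:2, Rhea:2, Simone:2, Wes:2, Wiremu:1, Zubin:2.
The maximum is 9, attained only by Hiro.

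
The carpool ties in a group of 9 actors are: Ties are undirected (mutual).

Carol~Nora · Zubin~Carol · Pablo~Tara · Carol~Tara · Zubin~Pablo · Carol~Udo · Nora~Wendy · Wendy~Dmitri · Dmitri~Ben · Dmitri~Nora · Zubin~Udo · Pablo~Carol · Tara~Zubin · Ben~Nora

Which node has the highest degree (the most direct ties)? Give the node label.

Carol

Degrees — Ben:2, Carol:5, Dmitri:3, Nora:4, Pablo:3, Tara:3, Udo:2, Wendy:2, Zubin:4.
The maximum is 5, attained only by Carol.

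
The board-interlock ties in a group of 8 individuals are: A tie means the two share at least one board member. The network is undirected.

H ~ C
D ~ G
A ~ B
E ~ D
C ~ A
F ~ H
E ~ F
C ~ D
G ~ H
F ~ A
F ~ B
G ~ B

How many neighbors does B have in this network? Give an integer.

B is directly tied to A, F, and G. That is 3 neighbors, so the degree of B is 3.

3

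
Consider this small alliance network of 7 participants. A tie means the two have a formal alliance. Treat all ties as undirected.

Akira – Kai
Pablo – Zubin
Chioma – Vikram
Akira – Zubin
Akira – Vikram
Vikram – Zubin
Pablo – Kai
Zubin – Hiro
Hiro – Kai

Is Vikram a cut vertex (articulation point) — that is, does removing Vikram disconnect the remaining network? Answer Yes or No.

Yes

Removing Vikram leaves {Akira, Hiro, Kai, Pablo, and Zubin} with no path to {Chioma}, so the network splits into 2 components. Vikram is a cut vertex.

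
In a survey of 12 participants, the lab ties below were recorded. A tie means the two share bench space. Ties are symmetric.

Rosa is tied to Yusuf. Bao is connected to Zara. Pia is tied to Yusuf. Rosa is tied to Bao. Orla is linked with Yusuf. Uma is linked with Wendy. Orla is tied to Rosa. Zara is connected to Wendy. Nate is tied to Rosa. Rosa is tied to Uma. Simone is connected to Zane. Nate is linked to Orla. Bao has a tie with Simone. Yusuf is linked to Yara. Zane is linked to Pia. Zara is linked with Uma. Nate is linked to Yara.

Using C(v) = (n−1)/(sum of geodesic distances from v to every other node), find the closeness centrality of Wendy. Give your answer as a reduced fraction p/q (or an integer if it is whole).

Distances from Wendy: Bao:2, Nate:3, Orla:3, Pia:4, Rosa:2, Simone:3, Uma:1, Yara:4, Yusuf:3, Zane:4, Zara:1. Sum = 30.
n = 12, so closeness = 11/30.

11/30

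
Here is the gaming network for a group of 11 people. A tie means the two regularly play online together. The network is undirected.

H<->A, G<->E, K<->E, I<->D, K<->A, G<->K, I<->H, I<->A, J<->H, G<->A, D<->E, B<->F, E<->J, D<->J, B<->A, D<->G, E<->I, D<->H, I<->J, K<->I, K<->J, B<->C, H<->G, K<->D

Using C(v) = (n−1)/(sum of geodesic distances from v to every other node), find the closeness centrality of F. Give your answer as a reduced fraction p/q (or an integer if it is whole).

10/29

Distances from F: A:2, B:1, C:2, D:4, E:4, G:3, H:3, I:3, J:4, K:3. Sum = 29.
n = 11, so closeness = 10/29.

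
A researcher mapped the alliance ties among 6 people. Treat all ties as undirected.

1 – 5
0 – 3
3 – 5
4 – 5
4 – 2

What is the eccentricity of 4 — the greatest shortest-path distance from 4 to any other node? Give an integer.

3

Distances from 4: 0:3, 1:2, 2:1, 3:2, 5:1.
The largest is 3 (to 0), so the eccentricity of 4 is 3.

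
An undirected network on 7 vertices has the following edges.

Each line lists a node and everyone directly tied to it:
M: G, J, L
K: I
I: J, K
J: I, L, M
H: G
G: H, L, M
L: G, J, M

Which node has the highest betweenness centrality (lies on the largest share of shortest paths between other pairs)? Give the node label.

J

Unnormalized betweenness of each node: G:5, H:0, I:5, J:8, K:0, L:3, M:3.
J has the largest value, 8, making it the main broker — the node through which the most shortest paths run.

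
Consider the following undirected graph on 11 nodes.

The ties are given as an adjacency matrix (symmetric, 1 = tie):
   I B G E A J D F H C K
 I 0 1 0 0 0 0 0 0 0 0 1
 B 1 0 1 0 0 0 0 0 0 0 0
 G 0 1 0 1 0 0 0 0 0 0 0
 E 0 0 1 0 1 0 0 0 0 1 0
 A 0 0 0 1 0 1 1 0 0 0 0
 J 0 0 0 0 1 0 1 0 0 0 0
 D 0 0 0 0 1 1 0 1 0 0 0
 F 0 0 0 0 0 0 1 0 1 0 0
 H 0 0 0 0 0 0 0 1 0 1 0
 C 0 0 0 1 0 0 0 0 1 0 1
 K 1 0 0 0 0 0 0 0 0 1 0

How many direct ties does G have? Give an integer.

G is directly tied to B and E. That is 2 neighbors, so the degree of G is 2.

2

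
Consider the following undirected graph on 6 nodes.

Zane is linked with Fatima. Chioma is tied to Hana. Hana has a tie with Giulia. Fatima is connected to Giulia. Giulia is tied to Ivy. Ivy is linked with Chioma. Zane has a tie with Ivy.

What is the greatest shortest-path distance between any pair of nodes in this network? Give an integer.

Eccentricity of each node (its greatest distance to any other): Chioma:3, Fatima:3, Giulia:2, Hana:3, Ivy:2, Zane:3.
The maximum eccentricity is 3, realized for instance by the pair Chioma–Fatima via Chioma – Ivy – Zane – Fatima. So the diameter is 3.

3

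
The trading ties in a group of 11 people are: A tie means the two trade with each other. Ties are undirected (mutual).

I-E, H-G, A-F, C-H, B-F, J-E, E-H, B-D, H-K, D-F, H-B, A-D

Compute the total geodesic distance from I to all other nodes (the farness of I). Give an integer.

Distances from I: A:5, B:3, C:3, D:4, E:1, F:4, G:3, H:2, J:2, K:3.
Sum = 5 + 3 + 3 + 4 + 1 + 4 + 3 + 2 + 2 + 3 = 30.

30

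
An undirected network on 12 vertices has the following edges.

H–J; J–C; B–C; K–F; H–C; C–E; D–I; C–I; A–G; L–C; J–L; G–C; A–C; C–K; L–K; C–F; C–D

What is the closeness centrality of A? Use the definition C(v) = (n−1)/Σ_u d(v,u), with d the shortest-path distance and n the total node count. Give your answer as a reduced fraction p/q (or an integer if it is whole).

11/20

Distances from A: B:2, C:1, D:2, E:2, F:2, G:1, H:2, I:2, J:2, K:2, L:2. Sum = 20.
n = 12, so closeness = 11/20.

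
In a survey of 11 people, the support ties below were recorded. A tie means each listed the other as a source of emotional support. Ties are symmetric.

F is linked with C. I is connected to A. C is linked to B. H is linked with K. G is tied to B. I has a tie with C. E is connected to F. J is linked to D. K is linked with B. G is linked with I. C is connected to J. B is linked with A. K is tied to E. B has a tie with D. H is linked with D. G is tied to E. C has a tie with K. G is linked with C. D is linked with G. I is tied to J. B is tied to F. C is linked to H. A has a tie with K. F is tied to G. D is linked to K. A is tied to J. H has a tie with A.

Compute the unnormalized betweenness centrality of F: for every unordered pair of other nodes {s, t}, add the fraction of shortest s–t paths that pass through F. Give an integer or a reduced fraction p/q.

Pairs whose geodesics pass through F — E–B: 1/3; E–J: 1/7; E–C: 1/3.
All other pairs contribute 0.
Summing the contributions gives betweenness(F) = 17/21.

17/21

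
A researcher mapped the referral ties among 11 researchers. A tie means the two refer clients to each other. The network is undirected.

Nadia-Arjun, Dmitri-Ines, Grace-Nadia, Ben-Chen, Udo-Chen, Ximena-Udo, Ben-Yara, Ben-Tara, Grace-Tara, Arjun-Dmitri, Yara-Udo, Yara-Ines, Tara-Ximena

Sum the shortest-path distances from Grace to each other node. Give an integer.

24

Distances from Grace: Arjun:2, Ben:2, Chen:3, Dmitri:3, Ines:4, Nadia:1, Tara:1, Udo:3, Ximena:2, Yara:3.
Sum = 2 + 2 + 3 + 3 + 4 + 1 + 1 + 3 + 2 + 3 = 24.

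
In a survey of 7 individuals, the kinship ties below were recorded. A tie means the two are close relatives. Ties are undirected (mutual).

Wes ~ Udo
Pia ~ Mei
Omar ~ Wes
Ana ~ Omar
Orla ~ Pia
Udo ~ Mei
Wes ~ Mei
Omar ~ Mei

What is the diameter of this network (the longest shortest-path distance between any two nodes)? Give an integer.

Eccentricity of each node (its greatest distance to any other): Ana:4, Mei:2, Omar:3, Orla:4, Pia:3, Udo:3, Wes:3.
The maximum eccentricity is 4, realized for instance by the pair Orla–Ana via Orla – Pia – Mei – Omar – Ana. So the diameter is 4.

4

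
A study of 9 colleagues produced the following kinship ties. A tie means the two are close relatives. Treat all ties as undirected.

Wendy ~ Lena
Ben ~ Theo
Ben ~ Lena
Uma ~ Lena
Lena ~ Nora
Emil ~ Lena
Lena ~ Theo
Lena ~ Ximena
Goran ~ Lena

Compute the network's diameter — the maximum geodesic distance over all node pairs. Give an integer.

Eccentricity of each node (its greatest distance to any other): Ben:2, Emil:2, Goran:2, Lena:1, Nora:2, Theo:2, Uma:2, Wendy:2, Ximena:2.
The maximum eccentricity is 2, realized for instance by the pair Ben–Nora via Ben – Lena – Nora. So the diameter is 2.

2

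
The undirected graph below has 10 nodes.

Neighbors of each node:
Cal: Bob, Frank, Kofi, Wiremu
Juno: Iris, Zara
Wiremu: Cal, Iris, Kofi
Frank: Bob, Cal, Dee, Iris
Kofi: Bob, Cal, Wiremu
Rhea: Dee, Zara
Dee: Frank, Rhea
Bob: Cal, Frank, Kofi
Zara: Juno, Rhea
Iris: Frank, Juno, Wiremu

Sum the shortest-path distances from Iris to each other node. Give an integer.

16

Distances from Iris: Bob:2, Cal:2, Dee:2, Frank:1, Juno:1, Kofi:2, Rhea:3, Wiremu:1, Zara:2.
Sum = 2 + 2 + 2 + 1 + 1 + 2 + 3 + 1 + 2 = 16.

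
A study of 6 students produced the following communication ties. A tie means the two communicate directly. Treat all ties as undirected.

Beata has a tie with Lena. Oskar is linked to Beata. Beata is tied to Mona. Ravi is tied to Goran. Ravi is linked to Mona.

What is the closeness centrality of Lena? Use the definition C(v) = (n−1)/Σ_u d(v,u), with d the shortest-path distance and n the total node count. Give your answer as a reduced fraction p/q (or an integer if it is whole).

5/12

Distances from Lena: Beata:1, Goran:4, Mona:2, Oskar:2, Ravi:3. Sum = 12.
n = 6, so closeness = 5/12.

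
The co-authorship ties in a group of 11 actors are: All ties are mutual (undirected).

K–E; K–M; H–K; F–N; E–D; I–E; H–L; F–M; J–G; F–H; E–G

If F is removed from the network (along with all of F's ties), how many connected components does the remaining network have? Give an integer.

2

Without F, the remaining ties split the others into: {D, E, G, H, I, J, K, L, M}; {N}.
That's 2 separate components.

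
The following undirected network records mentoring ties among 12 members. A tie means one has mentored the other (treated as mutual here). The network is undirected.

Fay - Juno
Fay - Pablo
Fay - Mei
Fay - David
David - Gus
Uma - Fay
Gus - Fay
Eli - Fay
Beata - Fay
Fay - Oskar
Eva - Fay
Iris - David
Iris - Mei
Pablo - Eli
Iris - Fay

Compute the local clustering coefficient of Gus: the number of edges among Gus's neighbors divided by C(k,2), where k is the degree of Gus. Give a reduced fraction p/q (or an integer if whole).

1

Gus's neighbors: David and Fay (k = 2).
Possible neighbor pairs: C(2,2) = 1. Edges among them: David–Fay → e = 1.
Clustering(Gus) = 1/1.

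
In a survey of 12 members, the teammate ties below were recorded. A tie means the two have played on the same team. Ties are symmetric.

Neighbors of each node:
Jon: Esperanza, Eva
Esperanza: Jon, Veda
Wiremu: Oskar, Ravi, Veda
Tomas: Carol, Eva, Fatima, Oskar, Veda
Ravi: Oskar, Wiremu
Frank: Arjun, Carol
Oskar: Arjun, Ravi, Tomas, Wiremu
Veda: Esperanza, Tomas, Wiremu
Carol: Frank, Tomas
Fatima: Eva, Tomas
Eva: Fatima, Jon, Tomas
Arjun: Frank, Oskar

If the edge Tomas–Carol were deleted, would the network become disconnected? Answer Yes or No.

No

Even without that edge, Tomas still reaches Carol via Tomas – Oskar – Arjun – Frank – Carol, so the network stays connected. Not a bridge.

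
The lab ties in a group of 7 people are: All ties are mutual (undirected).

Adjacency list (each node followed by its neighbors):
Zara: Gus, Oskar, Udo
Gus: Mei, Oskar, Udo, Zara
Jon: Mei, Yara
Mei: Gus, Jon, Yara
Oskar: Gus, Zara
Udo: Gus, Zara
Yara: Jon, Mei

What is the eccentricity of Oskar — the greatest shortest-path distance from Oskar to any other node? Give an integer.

3

Distances from Oskar: Gus:1, Jon:3, Mei:2, Udo:2, Yara:3, Zara:1.
The largest is 3 (to Jon and Yara), so the eccentricity of Oskar is 3.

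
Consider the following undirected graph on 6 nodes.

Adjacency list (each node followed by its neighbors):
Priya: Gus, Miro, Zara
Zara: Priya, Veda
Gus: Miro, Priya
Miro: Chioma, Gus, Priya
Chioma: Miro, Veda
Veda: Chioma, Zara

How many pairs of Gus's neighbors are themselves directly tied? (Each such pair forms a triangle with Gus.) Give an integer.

Gus's neighbors: Miro and Priya.
Neighbor pairs that are themselves tied: Gus–Miro–Priya. Each forms one triangle with Gus, for 1 in total.

1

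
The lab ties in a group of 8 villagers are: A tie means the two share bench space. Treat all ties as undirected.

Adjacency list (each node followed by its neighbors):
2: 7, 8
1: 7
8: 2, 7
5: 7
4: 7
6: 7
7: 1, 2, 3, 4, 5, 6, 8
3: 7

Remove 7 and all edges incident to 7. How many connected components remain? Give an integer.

6

Without 7, the remaining ties split the others into: {4}; {1}; {2, 8}; {3}; {6}; {5}.
That's 6 separate components.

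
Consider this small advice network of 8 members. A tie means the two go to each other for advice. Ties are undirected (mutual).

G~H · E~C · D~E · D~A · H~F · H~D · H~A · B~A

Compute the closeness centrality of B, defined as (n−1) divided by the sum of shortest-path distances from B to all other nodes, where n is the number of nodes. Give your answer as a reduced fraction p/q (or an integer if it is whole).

7/18

Distances from B: A:1, C:4, D:2, E:3, F:3, G:3, H:2. Sum = 18.
n = 8, so closeness = 7/18.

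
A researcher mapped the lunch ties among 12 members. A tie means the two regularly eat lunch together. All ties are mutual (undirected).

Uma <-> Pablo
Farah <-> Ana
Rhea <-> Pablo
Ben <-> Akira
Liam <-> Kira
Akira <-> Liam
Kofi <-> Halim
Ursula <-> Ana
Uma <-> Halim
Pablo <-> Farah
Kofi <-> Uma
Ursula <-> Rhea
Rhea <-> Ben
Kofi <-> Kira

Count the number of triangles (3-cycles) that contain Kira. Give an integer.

Kira's neighbors are Kofi and Liam, but none of them are tied to each other, so no triangle contains Kira.

0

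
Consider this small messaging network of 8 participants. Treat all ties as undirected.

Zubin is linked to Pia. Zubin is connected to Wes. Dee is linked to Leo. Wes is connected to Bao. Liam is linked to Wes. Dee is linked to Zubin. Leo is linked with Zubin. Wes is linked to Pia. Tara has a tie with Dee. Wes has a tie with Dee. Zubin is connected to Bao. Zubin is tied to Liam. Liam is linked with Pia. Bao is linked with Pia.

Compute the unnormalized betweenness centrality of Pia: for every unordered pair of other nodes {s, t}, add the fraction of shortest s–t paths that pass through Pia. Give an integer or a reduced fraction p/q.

Pairs whose geodesics pass through Pia — Liam–Bao: 1/3.
All other pairs contribute 0.
Summing the contributions gives betweenness(Pia) = 1/3.

1/3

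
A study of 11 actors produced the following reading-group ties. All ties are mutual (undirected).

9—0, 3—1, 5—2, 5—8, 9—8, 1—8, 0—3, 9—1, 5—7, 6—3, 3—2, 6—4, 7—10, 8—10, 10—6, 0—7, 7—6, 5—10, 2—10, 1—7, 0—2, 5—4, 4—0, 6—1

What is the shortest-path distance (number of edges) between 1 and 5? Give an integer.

One shortest route is 1 – 7 – 5, which uses 2 edges, and 1 and 5 are not directly tied, so nothing shorter exists. So d(1,5) = 2.

2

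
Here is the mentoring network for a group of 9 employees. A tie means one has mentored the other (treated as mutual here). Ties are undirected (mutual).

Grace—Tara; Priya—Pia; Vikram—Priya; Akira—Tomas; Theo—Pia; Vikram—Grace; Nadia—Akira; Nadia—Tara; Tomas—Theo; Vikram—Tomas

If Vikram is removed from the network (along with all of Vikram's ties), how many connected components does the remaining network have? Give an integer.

1

Vikram's neighbors (Grace, Priya, and Tomas) remain reachable from one another through other ties, so the rest of the network stays in one piece.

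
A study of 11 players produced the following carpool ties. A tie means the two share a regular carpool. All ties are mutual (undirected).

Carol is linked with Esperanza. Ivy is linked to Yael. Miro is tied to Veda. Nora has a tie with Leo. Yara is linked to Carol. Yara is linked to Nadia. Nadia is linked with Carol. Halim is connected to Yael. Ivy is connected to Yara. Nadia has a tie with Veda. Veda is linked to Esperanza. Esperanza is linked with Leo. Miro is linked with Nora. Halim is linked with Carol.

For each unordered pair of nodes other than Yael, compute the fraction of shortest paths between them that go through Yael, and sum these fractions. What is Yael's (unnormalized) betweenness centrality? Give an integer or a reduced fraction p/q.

1

Pairs whose geodesics pass through Yael — Ivy–Halim: 1.
All other pairs contribute 0.
Summing the contributions gives betweenness(Yael) = 1.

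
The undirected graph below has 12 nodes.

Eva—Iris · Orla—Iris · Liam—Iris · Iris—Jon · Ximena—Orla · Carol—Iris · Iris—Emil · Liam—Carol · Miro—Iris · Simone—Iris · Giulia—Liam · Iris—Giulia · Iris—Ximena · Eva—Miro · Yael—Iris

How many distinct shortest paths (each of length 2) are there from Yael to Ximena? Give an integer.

The shortest distance is 2, and the only length-2 path is Yael–Iris–Ximena. So there is exactly 1 shortest path.

1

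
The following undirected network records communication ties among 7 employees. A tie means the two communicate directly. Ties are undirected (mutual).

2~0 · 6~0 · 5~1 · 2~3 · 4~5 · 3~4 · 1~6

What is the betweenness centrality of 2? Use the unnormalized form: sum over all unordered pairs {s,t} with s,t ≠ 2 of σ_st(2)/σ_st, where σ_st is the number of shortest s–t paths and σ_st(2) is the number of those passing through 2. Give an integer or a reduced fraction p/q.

3

Pairs whose geodesics pass through 2 — 3–6: 1; 3–0: 1; 4–0: 1.
All other pairs contribute 0.
Summing the contributions gives betweenness(2) = 3.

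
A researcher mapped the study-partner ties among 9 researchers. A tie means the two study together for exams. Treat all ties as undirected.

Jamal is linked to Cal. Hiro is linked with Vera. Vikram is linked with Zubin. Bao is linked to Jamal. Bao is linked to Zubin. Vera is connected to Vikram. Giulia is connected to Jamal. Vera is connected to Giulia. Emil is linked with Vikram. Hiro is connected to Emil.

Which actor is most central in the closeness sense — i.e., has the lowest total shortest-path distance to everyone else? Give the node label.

Vera

Farness (sum of distances to all others) for each node — Bao:18, Cal:24, Emil:21, Giulia:16, Hiro:20, Jamal:17, Vera:15, Vikram:16, Zubin:17.
The smallest farness is 15, for Vera, so Vera has the highest closeness.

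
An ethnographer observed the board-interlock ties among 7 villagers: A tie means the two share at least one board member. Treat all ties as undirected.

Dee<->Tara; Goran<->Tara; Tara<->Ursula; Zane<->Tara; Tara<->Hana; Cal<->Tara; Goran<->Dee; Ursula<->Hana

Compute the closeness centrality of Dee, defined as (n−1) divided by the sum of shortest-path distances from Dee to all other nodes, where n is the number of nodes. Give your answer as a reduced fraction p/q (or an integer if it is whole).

Distances from Dee: Cal:2, Goran:1, Hana:2, Tara:1, Ursula:2, Zane:2. Sum = 10.
n = 7, so closeness = 6/10 = 3/5.

3/5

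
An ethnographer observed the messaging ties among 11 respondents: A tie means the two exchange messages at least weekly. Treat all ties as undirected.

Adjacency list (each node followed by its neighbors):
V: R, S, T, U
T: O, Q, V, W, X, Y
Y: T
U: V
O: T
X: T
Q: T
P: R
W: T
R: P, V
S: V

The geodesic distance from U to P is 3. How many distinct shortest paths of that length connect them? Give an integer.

The shortest distance is 3, and the only length-3 path is U–V–R–P. So there is exactly 1 shortest path.

1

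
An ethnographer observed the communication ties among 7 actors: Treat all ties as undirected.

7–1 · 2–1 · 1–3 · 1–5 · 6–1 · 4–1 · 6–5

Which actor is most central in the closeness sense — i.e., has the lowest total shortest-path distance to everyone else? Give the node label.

Farness (sum of distances to all others) for each node — 1:6, 2:11, 3:11, 4:11, 5:10, 6:10, 7:11.
The smallest farness is 6, for 1, so 1 has the highest closeness.

1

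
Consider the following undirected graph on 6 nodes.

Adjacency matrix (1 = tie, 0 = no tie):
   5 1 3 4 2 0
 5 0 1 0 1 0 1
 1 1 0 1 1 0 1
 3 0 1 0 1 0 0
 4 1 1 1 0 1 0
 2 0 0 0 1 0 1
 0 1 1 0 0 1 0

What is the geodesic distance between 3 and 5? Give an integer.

One shortest route is 3 – 1 – 5, which uses 2 edges, and 3 and 5 are not directly tied, so nothing shorter exists. So d(3,5) = 2.

2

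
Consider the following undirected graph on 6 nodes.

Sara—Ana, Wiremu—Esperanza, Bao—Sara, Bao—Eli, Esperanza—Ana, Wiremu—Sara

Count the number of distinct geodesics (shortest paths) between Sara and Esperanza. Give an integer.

The shortest distance is 2. The length-2 paths are: Sara–Ana–Esperanza; Sara–Wiremu–Esperanza.
That gives 2 distinct shortest paths.

2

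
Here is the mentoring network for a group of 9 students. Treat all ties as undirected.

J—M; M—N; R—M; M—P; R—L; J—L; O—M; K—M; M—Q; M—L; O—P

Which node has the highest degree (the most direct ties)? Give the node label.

Degrees — J:2, K:1, L:3, M:8, N:1, O:2, P:2, Q:1, R:2.
The maximum is 8, attained only by M.

M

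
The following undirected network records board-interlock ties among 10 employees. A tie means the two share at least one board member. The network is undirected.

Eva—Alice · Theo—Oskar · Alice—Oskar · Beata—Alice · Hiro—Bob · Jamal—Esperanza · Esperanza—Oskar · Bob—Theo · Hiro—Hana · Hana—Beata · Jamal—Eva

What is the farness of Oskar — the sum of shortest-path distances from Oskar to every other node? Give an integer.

17

Distances from Oskar: Alice:1, Beata:2, Bob:2, Esperanza:1, Eva:2, Hana:3, Hiro:3, Jamal:2, Theo:1.
Sum = 1 + 2 + 2 + 1 + 2 + 3 + 3 + 2 + 1 = 17.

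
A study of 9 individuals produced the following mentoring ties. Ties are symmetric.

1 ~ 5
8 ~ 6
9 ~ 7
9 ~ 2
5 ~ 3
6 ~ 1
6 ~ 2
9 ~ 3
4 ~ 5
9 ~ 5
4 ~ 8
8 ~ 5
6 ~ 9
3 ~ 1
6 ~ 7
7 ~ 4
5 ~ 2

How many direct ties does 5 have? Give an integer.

6

5 is directly tied to 1, 2, 3, 4, 8, and 9. That is 6 neighbors, so the degree of 5 is 6.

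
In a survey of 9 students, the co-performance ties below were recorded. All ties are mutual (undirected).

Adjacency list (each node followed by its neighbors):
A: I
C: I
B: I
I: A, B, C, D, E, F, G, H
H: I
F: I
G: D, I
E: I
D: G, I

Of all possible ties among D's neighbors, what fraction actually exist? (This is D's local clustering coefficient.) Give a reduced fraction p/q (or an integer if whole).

1

D's neighbors: G and I (k = 2).
Possible neighbor pairs: C(2,2) = 1. Edges among them: G–I → e = 1.
Clustering(D) = 1/1.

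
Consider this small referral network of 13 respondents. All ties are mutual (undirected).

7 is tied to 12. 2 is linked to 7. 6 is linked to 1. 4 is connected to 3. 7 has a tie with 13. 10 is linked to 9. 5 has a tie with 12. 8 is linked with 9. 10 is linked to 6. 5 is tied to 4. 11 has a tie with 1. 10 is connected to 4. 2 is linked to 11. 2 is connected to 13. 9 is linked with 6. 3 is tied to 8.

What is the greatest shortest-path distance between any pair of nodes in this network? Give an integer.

Eccentricity of each node (its greatest distance to any other): 1:4, 2:5, 3:5, 4:4, 5:4, 6:4, 7:5, 8:6, 9:5, 10:5, 11:5, 12:4, 13:6.
The maximum eccentricity is 6, realized for instance by the pair 13–8 via 13 – 7 – 12 – 5 – 4 – 3 – 8. So the diameter is 6.

6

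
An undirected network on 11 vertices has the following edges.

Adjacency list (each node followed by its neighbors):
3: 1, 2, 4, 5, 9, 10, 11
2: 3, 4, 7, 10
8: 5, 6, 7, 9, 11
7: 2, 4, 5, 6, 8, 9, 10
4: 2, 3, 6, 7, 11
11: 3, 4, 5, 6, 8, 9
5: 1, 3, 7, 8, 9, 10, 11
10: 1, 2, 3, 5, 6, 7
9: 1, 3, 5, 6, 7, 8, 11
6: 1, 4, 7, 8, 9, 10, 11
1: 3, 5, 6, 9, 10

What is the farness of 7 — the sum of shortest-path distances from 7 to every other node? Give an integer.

Distances from 7: 1:2, 2:1, 3:2, 4:1, 5:1, 6:1, 8:1, 9:1, 10:1, 11:2.
Sum = 2 + 1 + 2 + 1 + 1 + 1 + 1 + 1 + 1 + 2 = 13.

13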